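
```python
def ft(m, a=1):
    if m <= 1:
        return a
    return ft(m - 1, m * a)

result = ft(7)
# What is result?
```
Call trace:
ft(m=7, a=1)
  ft(m=6, a=7)
    ft(m=5, a=42)
      ft(m=4, a=210)
        ft(m=3, a=840)
          ft(m=2, a=2520)
            ft(m=1, a=5040)
            -> return 5040
          -> return 5040
        -> return 5040
      -> return 5040
    -> return 5040
  -> return 5040
-> return 5040

Final answer: 5040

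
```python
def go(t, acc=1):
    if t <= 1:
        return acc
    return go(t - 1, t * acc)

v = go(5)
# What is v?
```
Call trace:
go(t=5, acc=1)
  go(t=4, acc=5)
    go(t=3, acc=20)
      go(t=2, acc=60)
        go(t=1, acc=120)
        -> return 120
      -> return 120
    -> return 120
  -> return 120
-> return 120

Final answer: 120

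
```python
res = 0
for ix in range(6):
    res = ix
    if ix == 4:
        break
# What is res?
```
Trace:
  res=0
  res=0, ix=0
  res=1, ix=1
  res=2, ix=2
  res=3, ix=3
  res=4, ix=4

Final answer: 4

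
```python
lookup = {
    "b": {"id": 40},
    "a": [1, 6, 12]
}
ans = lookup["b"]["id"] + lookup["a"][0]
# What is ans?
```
Trace:
  lookup={'b': {'id': 40}, 'a': [1, 6, 12]}
  lookup={'b': {'id': 40}, 'a': [1, 6, 12]}, ans=41

Final answer: 41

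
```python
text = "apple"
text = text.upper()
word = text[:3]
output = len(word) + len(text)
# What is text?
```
Trace:
  text='apple'
  text='APPLE'
  text='APPLE', word='APP'
  text='APPLE', word='APP', output=8

Final answer: 'APPLE'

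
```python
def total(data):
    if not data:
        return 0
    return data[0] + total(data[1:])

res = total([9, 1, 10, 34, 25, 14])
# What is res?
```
Call trace:
total(data=[9, 1, 10, 34, 25, 14])
  total(data=[1, 10, 34, 25, 14])
    total(data=[10, 34, 25, 14])
      total(data=[34, 25, 14])
        total(data=[25, 14])
          total(data=[14])
            total(data=[])
            -> return 0
          -> return 14
        -> return 39
      -> return 73
    -> return 83
  -> return 84
-> return 93

Final answer: 93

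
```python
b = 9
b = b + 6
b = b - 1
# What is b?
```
Trace:
  b=9
  b=15
  b=14

Final answer: 14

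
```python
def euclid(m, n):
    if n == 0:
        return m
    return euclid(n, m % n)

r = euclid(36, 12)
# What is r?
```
Call trace:
euclid(m=36, n=12)
  euclid(m=12, n=0)
  -> return 12
-> return 12

Final answer: 12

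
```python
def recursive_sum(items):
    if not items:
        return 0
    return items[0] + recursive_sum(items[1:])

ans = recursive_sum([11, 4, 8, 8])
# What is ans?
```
Call trace:
recursive_sum(items=[11, 4, 8, 8])
  recursive_sum(items=[4, 8, 8])
    recursive_sum(items=[8, 8])
      recursive_sum(items=[8])
        recursive_sum(items=[])
        -> return 0
      -> return 8
    -> return 16
  -> return 20
-> return 31

Final answer: 31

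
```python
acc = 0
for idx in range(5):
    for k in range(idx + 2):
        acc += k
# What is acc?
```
Trace:
  acc=0
  acc=0, idx=0, k=0
  acc=1, idx=0, k=1
  acc=1, idx=1, k=0
  acc=2, idx=1, k=1
  acc=4, idx=1, k=2
  acc=4, idx=2, k=0
  acc=5, idx=2, k=1
  acc=7, idx=2, k=2
  acc=10, idx=2, k=3
  acc=10, idx=3, k=0
  acc=11, idx=3, k=1
  acc=13, idx=3, k=2
  acc=16, idx=3, k=3
  acc=20, idx=3, k=4
  acc=20, idx=4, k=0
  acc=21, idx=4, k=1
  acc=23, idx=4, k=2
  acc=26, idx=4, k=3
  acc=30, idx=4, k=4
  acc=35, idx=4, k=5

Final answer: 35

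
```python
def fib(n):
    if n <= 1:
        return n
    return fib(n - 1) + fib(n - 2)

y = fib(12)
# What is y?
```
Call trace (a repeated sub-call is expanded the first time; later identical calls just restate its return value):
fib(n=12)
  fib(n=11)
    fib(n=10)
      fib(n=9)
        fib(n=8)
          fib(n=7)
            fib(n=6)
              fib(n=5)
                fib(n=4)
                  fib(n=3)
                    fib(n=2)
                      fib(n=1)
                      -> return 1
                      fib(n=0)
                      -> return 0
                    -> return 1
                    fib(n=1)
                    -> return 1
                  -> return 2
                  fib(n=2) -> return 1  (same call as traced above)
                -> return 3
                fib(n=3) -> return 2  (same call as traced above)
              -> return 5
              fib(n=4) -> return 3  (same call as traced above)
            -> return 8
            fib(n=5) -> return 5  (same call as traced above)
          -> return 13
          fib(n=6) -> return 8  (same call as traced above)
        -> return 21
        fib(n=7) -> return 13  (same call as traced above)
      -> return 34
      fib(n=8) -> return 21  (same call as traced above)
    -> return 55
    fib(n=9) -> return 34  (same call as traced above)
  -> return 89
  fib(n=10) -> return 55  (same call as traced above)
-> return 144

Final answer: 144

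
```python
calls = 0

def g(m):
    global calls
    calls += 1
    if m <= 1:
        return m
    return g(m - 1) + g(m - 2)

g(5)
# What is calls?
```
Call trace (a repeated sub-call is expanded the first time; later identical calls just restate its return value):
g(m=5)
  g(m=4)
    g(m=3)
      g(m=2)
        g(m=1)
        -> return 1
        g(m=0)
        -> return 0
      -> return 1
      g(m=1)
      -> return 1
    -> return 2
    g(m=2) -> return 1  (same call as traced above)
  -> return 3
  g(m=3) -> return 2  (same call as traced above)
-> return 5

calls is incremented once per call, so count the calls in each subtree. Let C(m) = number of calls made by g(m).
C(0) = C(1) = 1 (base case, no recursion); C(m) = 1 + C(m - 1) + C(m - 2) otherwise.
C(2) = 1 + C(1) + C(0) = 1 + 1 + 1 = 3
C(3) = 1 + C(2) + C(1) = 1 + 3 + 1 = 5
C(4) = 1 + C(3) + C(2) = 1 + 5 + 3 = 9
C(5) = 1 + C(4) + C(3) = 1 + 9 + 5 = 15
calls = C(5) = 15

Final answer: 15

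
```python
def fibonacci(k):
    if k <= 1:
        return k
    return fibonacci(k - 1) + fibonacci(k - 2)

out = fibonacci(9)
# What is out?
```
Call trace (a repeated sub-call is expanded the first time; later identical calls just restate its return value):
fibonacci(k=9)
  fibonacci(k=8)
    fibonacci(k=7)
      fibonacci(k=6)
        fibonacci(k=5)
          fibonacci(k=4)
            fibonacci(k=3)
              fibonacci(k=2)
                fibonacci(k=1)
                -> return 1
                fibonacci(k=0)
                -> return 0
              -> return 1
              fibonacci(k=1)
              -> return 1
            -> return 2
            fibonacci(k=2) -> return 1  (same call as traced above)
          -> return 3
          fibonacci(k=3) -> return 2  (same call as traced above)
        -> return 5
        fibonacci(k=4) -> return 3  (same call as traced above)
      -> return 8
      fibonacci(k=5) -> return 5  (same call as traced above)
    -> return 13
    fibonacci(k=6) -> return 8  (same call as traced above)
  -> return 21
  fibonacci(k=7) -> return 13  (same call as traced above)
-> return 34

Final answer: 34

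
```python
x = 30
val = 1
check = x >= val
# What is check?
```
Trace:
  x=30
  x=30, val=1
  x=30, val=1, check=True

Final answer: True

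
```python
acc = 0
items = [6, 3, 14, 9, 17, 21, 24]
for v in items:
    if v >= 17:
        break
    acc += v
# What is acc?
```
Trace:
  acc=0
  acc=6, v=6
  acc=9, v=3
  acc=23, v=14
  acc=32, v=9
  acc=32, v=17

Final answer: 32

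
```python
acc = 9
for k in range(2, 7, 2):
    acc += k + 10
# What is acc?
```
Trace:
  acc=9
  acc=21, k=2
  acc=35, k=4
  acc=51, k=6

Final answer: 51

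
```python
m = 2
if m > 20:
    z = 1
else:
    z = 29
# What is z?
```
Trace:
  m=2
  m=2, z=29

Final answer: 29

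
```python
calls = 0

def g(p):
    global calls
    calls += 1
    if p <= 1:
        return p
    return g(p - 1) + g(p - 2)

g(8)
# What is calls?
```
Call trace (a repeated sub-call is expanded the first time; later identical calls just restate its return value):
g(p=8)
  g(p=7)
    g(p=6)
      g(p=5)
        g(p=4)
          g(p=3)
            g(p=2)
              g(p=1)
              -> return 1
              g(p=0)
              -> return 0
            -> return 1
            g(p=1)
            -> return 1
          -> return 2
          g(p=2) -> return 1  (same call as traced above)
        -> return 3
        g(p=3) -> return 2  (same call as traced above)
      -> return 5
      g(p=4) -> return 3  (same call as traced above)
    -> return 8
    g(p=5) -> return 5  (same call as traced above)
  -> return 13
  g(p=6) -> return 8  (same call as traced above)
-> return 21

calls is incremented once per call, so count the calls in each subtree. Let C(p) = number of calls made by g(p).
C(0) = C(1) = 1 (base case, no recursion); C(p) = 1 + C(p - 1) + C(p - 2) otherwise.
C(2) = 1 + C(1) + C(0) = 1 + 1 + 1 = 3
C(3) = 1 + C(2) + C(1) = 1 + 3 + 1 = 5
C(4) = 1 + C(3) + C(2) = 1 + 5 + 3 = 9
C(5) = 1 + C(4) + C(3) = 1 + 9 + 5 = 15
C(6) = 1 + C(5) + C(4) = 1 + 15 + 9 = 25
C(7) = 1 + C(6) + C(5) = 1 + 25 + 15 = 41
C(8) = 1 + C(7) + C(6) = 1 + 41 + 25 = 67
calls = C(8) = 67

Final answer: 67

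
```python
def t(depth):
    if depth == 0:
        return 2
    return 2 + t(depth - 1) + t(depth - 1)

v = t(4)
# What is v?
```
Call trace (a repeated sub-call is expanded the first time; later identical calls just restate its return value):
t(depth=4)
  t(depth=3)
    t(depth=2)
      t(depth=1)
        t(depth=0)
        -> return 2
        t(depth=0)
        -> return 2
      -> return 6
      t(depth=1) -> return 6  (same call as traced above)
    -> return 14
    t(depth=2) -> return 14  (same call as traced above)
  -> return 30
  t(depth=3) -> return 30  (same call as traced above)
-> return 62

Final answer: 62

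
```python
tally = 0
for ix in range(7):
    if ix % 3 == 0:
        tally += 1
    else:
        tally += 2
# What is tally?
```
Trace:
  tally=0
  tally=1, ix=0
  tally=3, ix=1
  tally=5, ix=2
  tally=6, ix=3
  tally=8, ix=4
  tally=10, ix=5
  tally=11, ix=6

Final answer: 11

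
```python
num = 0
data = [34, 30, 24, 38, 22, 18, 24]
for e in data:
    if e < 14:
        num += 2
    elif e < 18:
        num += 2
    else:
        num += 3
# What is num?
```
Trace:
  num=0
  num=3, e=34
  num=6, e=30
  num=9, e=24
  num=12, e=38
  num=15, e=22
  num=18, e=18
  num=21, e=24

Final answer: 21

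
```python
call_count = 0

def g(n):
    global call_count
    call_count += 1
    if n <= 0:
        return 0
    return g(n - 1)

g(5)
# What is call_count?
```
Call trace:
g(n=5)
  g(n=4)
    g(n=3)
      g(n=2)
        g(n=1)
          g(n=0)
          -> return 0
        -> return 0
      -> return 0
    -> return 0
  -> return 0
-> return 0

call_count is incremented once per call. g is entered once for each n = 5, 4, 3, 2, 1, 0 (the n <= 0 call returns without recursing), i.e. 5 + 1 calls.
call_count = 6

Final answer: 6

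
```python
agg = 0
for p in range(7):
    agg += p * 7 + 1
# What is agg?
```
Trace:
  agg=0
  agg=1, p=0
  agg=9, p=1
  agg=24, p=2
  agg=46, p=3
  agg=75, p=4
  agg=111, p=5
  agg=154, p=6

Final answer: 154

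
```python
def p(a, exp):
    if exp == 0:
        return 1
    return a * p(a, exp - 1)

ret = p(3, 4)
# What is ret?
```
Call trace:
p(a=3, exp=4)
  p(a=3, exp=3)
    p(a=3, exp=2)
      p(a=3, exp=1)
        p(a=3, exp=0)
        -> return 1
      -> return 3
    -> return 9
  -> return 27
-> return 81

Final answer: 81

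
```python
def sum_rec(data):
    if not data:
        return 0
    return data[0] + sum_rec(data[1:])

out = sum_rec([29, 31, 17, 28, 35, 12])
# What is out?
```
Call trace:
sum_rec(data=[29, 31, 17, 28, 35, 12])
  sum_rec(data=[31, 17, 28, 35, 12])
    sum_rec(data=[17, 28, 35, 12])
      sum_rec(data=[28, 35, 12])
        sum_rec(data=[35, 12])
          sum_rec(data=[12])
            sum_rec(data=[])
            -> return 0
          -> return 12
        -> return 47
      -> return 75
    -> return 92
  -> return 123
-> return 152

Final answer: 152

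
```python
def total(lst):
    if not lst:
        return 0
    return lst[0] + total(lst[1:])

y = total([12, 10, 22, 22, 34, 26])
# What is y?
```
Call trace:
total(lst=[12, 10, 22, 22, 34, 26])
  total(lst=[10, 22, 22, 34, 26])
    total(lst=[22, 22, 34, 26])
      total(lst=[22, 34, 26])
        total(lst=[34, 26])
          total(lst=[26])
            total(lst=[])
            -> return 0
          -> return 26
        -> return 60
      -> return 82
    -> return 104
  -> return 114
-> return 126

Final answer: 126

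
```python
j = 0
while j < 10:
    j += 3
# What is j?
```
Trace:
  j=0
  j=3
  j=6
  j=9
  j=12

Final answer: 12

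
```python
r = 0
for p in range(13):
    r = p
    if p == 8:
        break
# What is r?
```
Trace:
  r=0
  r=0, p=0
  r=1, p=1
  r=2, p=2
  r=3, p=3
  r=4, p=4
  r=5, p=5
  r=6, p=6
  r=7, p=7
  r=8, p=8

Final answer: 8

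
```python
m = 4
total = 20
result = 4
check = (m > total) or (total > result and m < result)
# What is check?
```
Trace:
  m=4
  m=4, total=20
  m=4, total=20, result=4
  m=4, total=20, result=4, check=False

Final answer: False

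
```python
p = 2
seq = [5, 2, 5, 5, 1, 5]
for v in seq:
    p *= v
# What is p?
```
Trace:
  p=2
  p=10, v=5
  p=20, v=2
  p=100, v=5
  p=500, v=5
  p=500, v=1
  p=2500, v=5

Final answer: 2500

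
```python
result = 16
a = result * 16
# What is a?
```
Trace:
  result=16
  result=16, a=256

Final answer: 256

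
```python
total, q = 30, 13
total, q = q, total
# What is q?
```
Trace:
  total=30, q=13
  total=13, q=30

Final answer: 30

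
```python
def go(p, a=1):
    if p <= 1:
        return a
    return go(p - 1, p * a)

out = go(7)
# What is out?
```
Call trace:
go(p=7, a=1)
  go(p=6, a=7)
    go(p=5, a=42)
      go(p=4, a=210)
        go(p=3, a=840)
          go(p=2, a=2520)
            go(p=1, a=5040)
            -> return 5040
          -> return 5040
        -> return 5040
      -> return 5040
    -> return 5040
  -> return 5040
-> return 5040

Final answer: 5040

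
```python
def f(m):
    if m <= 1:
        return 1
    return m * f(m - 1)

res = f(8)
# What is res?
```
Call trace:
f(m=8)
  f(m=7)
    f(m=6)
      f(m=5)
        f(m=4)
          f(m=3)
            f(m=2)
              f(m=1)
              -> return 1
            -> return 2
          -> return 6
        -> return 24
      -> return 120
    -> return 720
  -> return 5040
-> return 40320

Final answer: 40320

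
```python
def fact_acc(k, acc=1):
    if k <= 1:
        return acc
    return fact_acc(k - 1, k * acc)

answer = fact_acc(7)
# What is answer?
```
Call trace:
fact_acc(k=7, acc=1)
  fact_acc(k=6, acc=7)
    fact_acc(k=5, acc=42)
      fact_acc(k=4, acc=210)
        fact_acc(k=3, acc=840)
          fact_acc(k=2, acc=2520)
            fact_acc(k=1, acc=5040)
            -> return 5040
          -> return 5040
        -> return 5040
      -> return 5040
    -> return 5040
  -> return 5040
-> return 5040

Final answer: 5040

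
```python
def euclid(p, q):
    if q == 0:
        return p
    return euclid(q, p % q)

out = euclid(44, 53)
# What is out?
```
Call trace:
euclid(p=44, q=53)
  euclid(p=53, q=44)
    euclid(p=44, q=9)
      euclid(p=9, q=8)
        euclid(p=8, q=1)
          euclid(p=1, q=0)
          -> return 1
        -> return 1
      -> return 1
    -> return 1
  -> return 1
-> return 1

Final answer: 1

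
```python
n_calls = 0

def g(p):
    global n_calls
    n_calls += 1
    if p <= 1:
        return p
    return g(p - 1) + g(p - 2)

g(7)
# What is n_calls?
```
Call trace (a repeated sub-call is expanded the first time; later identical calls just restate its return value):
g(p=7)
  g(p=6)
    g(p=5)
      g(p=4)
        g(p=3)
          g(p=2)
            g(p=1)
            -> return 1
            g(p=0)
            -> return 0
          -> return 1
          g(p=1)
          -> return 1
        -> return 2
        g(p=2) -> return 1  (same call as traced above)
      -> return 3
      g(p=3) -> return 2  (same call as traced above)
    -> return 5
    g(p=4) -> return 3  (same call as traced above)
  -> return 8
  g(p=5) -> return 5  (same call as traced above)
-> return 13

n_calls is incremented once per call, so count the calls in each subtree. Let C(p) = number of calls made by g(p).
C(0) = C(1) = 1 (base case, no recursion); C(p) = 1 + C(p - 1) + C(p - 2) otherwise.
C(2) = 1 + C(1) + C(0) = 1 + 1 + 1 = 3
C(3) = 1 + C(2) + C(1) = 1 + 3 + 1 = 5
C(4) = 1 + C(3) + C(2) = 1 + 5 + 3 = 9
C(5) = 1 + C(4) + C(3) = 1 + 9 + 5 = 15
C(6) = 1 + C(5) + C(4) = 1 + 15 + 9 = 25
C(7) = 1 + C(6) + C(5) = 1 + 25 + 15 = 41
n_calls = C(7) = 41

Final answer: 41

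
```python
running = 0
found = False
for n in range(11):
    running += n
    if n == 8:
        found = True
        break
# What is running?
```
Trace:
  running=0
  running=0, found=False
  running=0, found=False, n=0
  running=1, found=False, n=1
  running=3, found=False, n=2
  running=6, found=False, n=3
  running=10, found=False, n=4
  running=15, found=False, n=5
  running=21, found=False, n=6
  running=28, found=False, n=7
  running=36, found=True, n=8

Final answer: 36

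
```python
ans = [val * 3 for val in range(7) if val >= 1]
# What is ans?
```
Trace:
  val=0
  val=1
  val=2
  val=3
  val=4
  val=5
  val=6
  ans=[3, 6, 9, 12, 15, 18]

Final answer: [3, 6, 9, 12, 15, 18]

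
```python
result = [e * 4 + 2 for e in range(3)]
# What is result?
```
Trace:
  e=0
  e=1
  e=2
  result=[2, 6, 10]

Final answer: [2, 6, 10]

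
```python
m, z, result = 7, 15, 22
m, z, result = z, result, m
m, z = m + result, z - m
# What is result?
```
Trace:
  m=7, z=15, result=22
  m=15, z=22, result=7
  m=22, z=7, result=7

Final answer: 7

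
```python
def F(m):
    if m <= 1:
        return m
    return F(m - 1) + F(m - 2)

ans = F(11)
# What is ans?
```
Call trace (a repeated sub-call is expanded the first time; later identical calls just restate its return value):
F(m=11)
  F(m=10)
    F(m=9)
      F(m=8)
        F(m=7)
          F(m=6)
            F(m=5)
              F(m=4)
                F(m=3)
                  F(m=2)
                    F(m=1)
                    -> return 1
                    F(m=0)
                    -> return 0
                  -> return 1
                  F(m=1)
                  -> return 1
                -> return 2
                F(m=2) -> return 1  (same call as traced above)
              -> return 3
              F(m=3) -> return 2  (same call as traced above)
            -> return 5
            F(m=4) -> return 3  (same call as traced above)
          -> return 8
          F(m=5) -> return 5  (same call as traced above)
        -> return 13
        F(m=6) -> return 8  (same call as traced above)
      -> return 21
      F(m=7) -> return 13  (same call as traced above)
    -> return 34
    F(m=8) -> return 21  (same call as traced above)
  -> return 55
  F(m=9) -> return 34  (same call as traced above)
-> return 89

Final answer: 89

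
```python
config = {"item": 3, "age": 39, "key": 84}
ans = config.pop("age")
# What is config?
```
Trace:
  config={'item': 3, 'age': 39, 'key': 84}
  config={'item': 3, 'key': 84}, ans=39

Final answer: {'item': 3, 'key': 84}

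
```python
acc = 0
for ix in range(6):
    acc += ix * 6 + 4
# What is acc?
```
Trace:
  acc=0
  acc=4, ix=0
  acc=14, ix=1
  acc=30, ix=2
  acc=52, ix=3
  acc=80, ix=4
  acc=114, ix=5

Final answer: 114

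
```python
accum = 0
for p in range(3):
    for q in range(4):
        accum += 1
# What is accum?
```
Trace:
  accum=0
  accum=1, p=0, q=0
  accum=2, p=0, q=1
  accum=3, p=0, q=2
  accum=4, p=0, q=3
  accum=5, p=1, q=0
  accum=6, p=1, q=1
  accum=7, p=1, q=2
  accum=8, p=1, q=3
  accum=9, p=2, q=0
  accum=10, p=2, q=1
  accum=11, p=2, q=2
  accum=12, p=2, q=3

Final answer: 12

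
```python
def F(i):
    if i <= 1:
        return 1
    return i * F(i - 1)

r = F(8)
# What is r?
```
Call trace:
F(i=8)
  F(i=7)
    F(i=6)
      F(i=5)
        F(i=4)
          F(i=3)
            F(i=2)
              F(i=1)
              -> return 1
            -> return 2
          -> return 6
        -> return 24
      -> return 120
    -> return 720
  -> return 5040
-> return 40320

Final answer: 40320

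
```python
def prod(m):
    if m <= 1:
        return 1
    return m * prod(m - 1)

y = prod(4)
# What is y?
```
Call trace:
prod(m=4)
  prod(m=3)
    prod(m=2)
      prod(m=1)
      -> return 1
    -> return 2
  -> return 6
-> return 24

Final answer: 24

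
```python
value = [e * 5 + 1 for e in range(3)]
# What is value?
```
Trace:
  e=0
  e=1
  e=2
  value=[1, 6, 11]

Final answer: [1, 6, 11]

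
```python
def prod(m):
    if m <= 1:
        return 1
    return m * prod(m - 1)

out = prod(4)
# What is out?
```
Call trace:
prod(m=4)
  prod(m=3)
    prod(m=2)
      prod(m=1)
      -> return 1
    -> return 2
  -> return 6
-> return 24

Final answer: 24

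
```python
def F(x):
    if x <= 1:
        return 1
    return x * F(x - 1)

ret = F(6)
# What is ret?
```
Call trace:
F(x=6)
  F(x=5)
    F(x=4)
      F(x=3)
        F(x=2)
          F(x=1)
          -> return 1
        -> return 2
      -> return 6
    -> return 24
  -> return 120
-> return 720

Final answer: 720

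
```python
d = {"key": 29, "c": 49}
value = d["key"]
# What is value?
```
Trace:
  d={'key': 29, 'c': 49}
  d={'key': 29, 'c': 49}, value=29

Final answer: 29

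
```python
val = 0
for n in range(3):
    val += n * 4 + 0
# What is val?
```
Trace:
  val=0
  val=0, n=0
  val=4, n=1
  val=12, n=2

Final answer: 12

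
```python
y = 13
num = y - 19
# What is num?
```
Trace:
  y=13
  y=13, num=-6

Final answer: -6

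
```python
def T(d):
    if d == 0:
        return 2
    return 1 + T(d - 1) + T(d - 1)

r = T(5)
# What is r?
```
Call trace (a repeated sub-call is expanded the first time; later identical calls just restate its return value):
T(d=5)
  T(d=4)
    T(d=3)
      T(d=2)
        T(d=1)
          T(d=0)
          -> return 2
          T(d=0)
          -> return 2
        -> return 5
        T(d=1) -> return 5  (same call as traced above)
      -> return 11
      T(d=2) -> return 11  (same call as traced above)
    -> return 23
    T(d=3) -> return 23  (same call as traced above)
  -> return 47
  T(d=4) -> return 47  (same call as traced above)
-> return 95

Final answer: 95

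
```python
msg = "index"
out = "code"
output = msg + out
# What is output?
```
Trace:
  msg='index'
  msg='index', out='code'
  msg='index', out='code', output='indexcode'

Final answer: 'indexcode'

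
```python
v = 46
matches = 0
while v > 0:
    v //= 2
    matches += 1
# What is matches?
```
Trace:
  v=46
  v=46, matches=0
  v=23, matches=1
  v=11, matches=2
  v=5, matches=3
  v=2, matches=4
  v=1, matches=5
  v=0, matches=6

Final answer: 6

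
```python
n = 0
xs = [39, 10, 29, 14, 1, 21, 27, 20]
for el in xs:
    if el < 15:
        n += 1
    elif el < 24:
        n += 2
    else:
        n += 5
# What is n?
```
Trace:
  n=0
  n=5, el=39
  n=6, el=10
  n=11, el=29
  n=12, el=14
  n=13, el=1
  n=15, el=21
  n=20, el=27
  n=22, el=20

Final answer: 22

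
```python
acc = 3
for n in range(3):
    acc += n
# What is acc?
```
Trace:
  acc=3
  acc=3, n=0
  acc=4, n=1
  acc=6, n=2

Final answer: 6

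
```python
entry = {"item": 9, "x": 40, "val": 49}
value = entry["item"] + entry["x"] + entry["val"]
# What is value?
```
Trace:
  entry={'item': 9, 'x': 40, 'val': 49}
  entry={'item': 9, 'x': 40, 'val': 49}, value=98

Final answer: 98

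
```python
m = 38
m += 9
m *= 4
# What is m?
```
Trace:
  m=38
  m=47
  m=188

Final answer: 188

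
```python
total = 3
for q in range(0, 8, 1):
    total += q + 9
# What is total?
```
Trace:
  total=3
  total=12, q=0
  total=22, q=1
  total=33, q=2
  total=45, q=3
  total=58, q=4
  total=72, q=5
  total=87, q=6
  total=103, q=7

Final answer: 103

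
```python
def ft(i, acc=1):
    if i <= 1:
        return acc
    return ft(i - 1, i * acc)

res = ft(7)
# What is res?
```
Call trace:
ft(i=7, acc=1)
  ft(i=6, acc=7)
    ft(i=5, acc=42)
      ft(i=4, acc=210)
        ft(i=3, acc=840)
          ft(i=2, acc=2520)
            ft(i=1, acc=5040)
            -> return 5040
          -> return 5040
        -> return 5040
      -> return 5040
    -> return 5040
  -> return 5040
-> return 5040

Final answer: 5040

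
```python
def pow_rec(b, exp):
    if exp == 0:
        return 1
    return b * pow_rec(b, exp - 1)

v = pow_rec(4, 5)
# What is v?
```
Call trace:
pow_rec(b=4, exp=5)
  pow_rec(b=4, exp=4)
    pow_rec(b=4, exp=3)
      pow_rec(b=4, exp=2)
        pow_rec(b=4, exp=1)
          pow_rec(b=4, exp=0)
          -> return 1
        -> return 4
      -> return 16
    -> return 64
  -> return 256
-> return 1024

Final answer: 1024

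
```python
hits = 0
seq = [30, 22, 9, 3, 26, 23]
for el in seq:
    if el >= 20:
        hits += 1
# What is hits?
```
Trace:
  hits=0
  hits=1, el=30
  hits=2, el=22
  hits=2, el=9
  hits=2, el=3
  hits=3, el=26
  hits=4, el=23

Final answer: 4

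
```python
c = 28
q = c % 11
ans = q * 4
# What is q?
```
Trace:
  c=28
  c=28, q=6
  c=28, q=6, ans=24

Final answer: 6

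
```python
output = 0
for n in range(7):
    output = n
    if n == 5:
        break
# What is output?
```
Trace:
  output=0
  output=0, n=0
  output=1, n=1
  output=2, n=2
  output=3, n=3
  output=4, n=4
  output=5, n=5

Final answer: 5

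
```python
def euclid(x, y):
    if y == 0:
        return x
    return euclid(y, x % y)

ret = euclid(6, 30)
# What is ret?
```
Call trace:
euclid(x=6, y=30)
  euclid(x=30, y=6)
    euclid(x=6, y=0)
    -> return 6
  -> return 6
-> return 6

Final answer: 6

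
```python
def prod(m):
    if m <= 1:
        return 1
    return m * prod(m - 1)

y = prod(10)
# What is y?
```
Call trace:
prod(m=10)
  prod(m=9)
    prod(m=8)
      prod(m=7)
        prod(m=6)
          prod(m=5)
            prod(m=4)
              prod(m=3)
                prod(m=2)
                  prod(m=1)
                  -> return 1
                -> return 2
              -> return 6
            -> return 24
          -> return 120
        -> return 720
      -> return 5040
    -> return 40320
  -> return 362880
-> return 3628800

Final answer: 3628800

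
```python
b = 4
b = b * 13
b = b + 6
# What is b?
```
Trace:
  b=4
  b=52
  b=58

Final answer: 58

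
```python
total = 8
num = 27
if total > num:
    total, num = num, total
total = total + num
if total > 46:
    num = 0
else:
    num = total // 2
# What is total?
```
Trace:
  total=8
  total=8, num=27
  total=8, num=27
  total=35, num=27
  total=35, num=17

Final answer: 35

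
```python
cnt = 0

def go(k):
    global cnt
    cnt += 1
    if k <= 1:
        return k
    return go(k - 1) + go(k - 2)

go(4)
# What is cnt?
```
Call trace (a repeated sub-call is expanded the first time; later identical calls just restate its return value):
go(k=4)
  go(k=3)
    go(k=2)
      go(k=1)
      -> return 1
      go(k=0)
      -> return 0
    -> return 1
    go(k=1)
    -> return 1
  -> return 2
  go(k=2) -> return 1  (same call as traced above)
-> return 3

cnt is incremented once per call, so count the calls in each subtree. Let C(k) = number of calls made by go(k).
C(0) = C(1) = 1 (base case, no recursion); C(k) = 1 + C(k - 1) + C(k - 2) otherwise.
C(2) = 1 + C(1) + C(0) = 1 + 1 + 1 = 3
C(3) = 1 + C(2) + C(1) = 1 + 3 + 1 = 5
C(4) = 1 + C(3) + C(2) = 1 + 5 + 3 = 9
cnt = C(4) = 9

Final answer: 9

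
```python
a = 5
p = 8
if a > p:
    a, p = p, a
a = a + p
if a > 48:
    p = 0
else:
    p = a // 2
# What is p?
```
Trace:
  a=5
  a=5, p=8
  a=5, p=8
  a=13, p=8
  a=13, p=6

Final answer: 6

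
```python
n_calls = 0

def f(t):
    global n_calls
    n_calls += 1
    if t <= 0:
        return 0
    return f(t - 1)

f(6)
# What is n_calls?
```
Call trace:
f(t=6)
  f(t=5)
    f(t=4)
      f(t=3)
        f(t=2)
          f(t=1)
            f(t=0)
            -> return 0
          -> return 0
        -> return 0
      -> return 0
    -> return 0
  -> return 0
-> return 0

n_calls is incremented once per call. f is entered once for each t = 6, 5, 4, 3, 2, 1, 0 (the t <= 0 call returns without recursing), i.e. 6 + 1 calls.
n_calls = 7

Final answer: 7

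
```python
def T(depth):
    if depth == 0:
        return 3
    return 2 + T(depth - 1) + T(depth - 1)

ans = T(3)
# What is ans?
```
Call trace (a repeated sub-call is expanded the first time; later identical calls just restate its return value):
T(depth=3)
  T(depth=2)
    T(depth=1)
      T(depth=0)
      -> return 3
      T(depth=0)
      -> return 3
    -> return 8
    T(depth=1) -> return 8  (same call as traced above)
  -> return 18
  T(depth=2) -> return 18  (same call as traced above)
-> return 38

Final answer: 38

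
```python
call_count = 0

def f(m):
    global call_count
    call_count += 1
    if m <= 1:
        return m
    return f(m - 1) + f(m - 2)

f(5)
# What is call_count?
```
Call trace (a repeated sub-call is expanded the first time; later identical calls just restate its return value):
f(m=5)
  f(m=4)
    f(m=3)
      f(m=2)
        f(m=1)
        -> return 1
        f(m=0)
        -> return 0
      -> return 1
      f(m=1)
      -> return 1
    -> return 2
    f(m=2) -> return 1  (same call as traced above)
  -> return 3
  f(m=3) -> return 2  (same call as traced above)
-> return 5

call_count is incremented once per call, so count the calls in each subtree. Let C(m) = number of calls made by f(m).
C(0) = C(1) = 1 (base case, no recursion); C(m) = 1 + C(m - 1) + C(m - 2) otherwise.
C(2) = 1 + C(1) + C(0) = 1 + 1 + 1 = 3
C(3) = 1 + C(2) + C(1) = 1 + 3 + 1 = 5
C(4) = 1 + C(3) + C(2) = 1 + 5 + 3 = 9
C(5) = 1 + C(4) + C(3) = 1 + 9 + 5 = 15
call_count = C(5) = 15

Final answer: 15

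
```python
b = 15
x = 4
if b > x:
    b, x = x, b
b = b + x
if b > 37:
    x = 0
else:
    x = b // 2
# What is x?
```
Trace:
  b=15
  b=15, x=4
  b=4, x=15
  b=19, x=15
  b=19, x=9

Final answer: 9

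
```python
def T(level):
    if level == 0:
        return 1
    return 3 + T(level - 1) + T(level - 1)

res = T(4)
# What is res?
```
Call trace (a repeated sub-call is expanded the first time; later identical calls just restate its return value):
T(level=4)
  T(level=3)
    T(level=2)
      T(level=1)
        T(level=0)
        -> return 1
        T(level=0)
        -> return 1
      -> return 5
      T(level=1) -> return 5  (same call as traced above)
    -> return 13
    T(level=2) -> return 13  (same call as traced above)
  -> return 29
  T(level=3) -> return 29  (same call as traced above)
-> return 61

Final answer: 61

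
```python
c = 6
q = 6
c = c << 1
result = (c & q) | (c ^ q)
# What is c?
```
Trace:
  c=6
  c=6, q=6
  c=12, q=6
  c=12, q=6, result=14

Final answer: 12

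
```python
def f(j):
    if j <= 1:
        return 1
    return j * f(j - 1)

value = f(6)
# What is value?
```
Call trace:
f(j=6)
  f(j=5)
    f(j=4)
      f(j=3)
        f(j=2)
          f(j=1)
          -> return 1
        -> return 2
      -> return 6
    -> return 24
  -> return 120
-> return 720

Final answer: 720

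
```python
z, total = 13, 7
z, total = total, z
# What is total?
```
Trace:
  z=13, total=7
  z=7, total=13

Final answer: 13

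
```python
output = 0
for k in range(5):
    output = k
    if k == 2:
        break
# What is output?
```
Trace:
  output=0
  output=0, k=0
  output=1, k=1
  output=2, k=2

Final answer: 2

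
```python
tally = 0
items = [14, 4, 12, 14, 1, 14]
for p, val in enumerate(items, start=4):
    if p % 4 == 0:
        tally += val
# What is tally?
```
Trace:
  tally=0
  tally=14, p=4, val=14
  tally=14, p=5, val=4
  tally=14, p=6, val=12
  tally=14, p=7, val=14
  tally=15, p=8, val=1
  tally=15, p=9, val=14

Final answer: 15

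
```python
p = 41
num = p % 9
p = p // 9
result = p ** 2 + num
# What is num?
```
Trace:
  p=41
  p=41, num=5
  p=4, num=5
  p=4, num=5, result=21

Final answer: 5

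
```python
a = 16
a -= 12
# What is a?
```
Trace:
  a=16
  a=4

Final answer: 4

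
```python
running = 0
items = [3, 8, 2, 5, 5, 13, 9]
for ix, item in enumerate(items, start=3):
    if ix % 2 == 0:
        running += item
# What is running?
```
Trace:
  running=0
  running=0, ix=3, item=3
  running=8, ix=4, item=8
  running=8, ix=5, item=2
  running=13, ix=6, item=5
  running=13, ix=7, item=5
  running=26, ix=8, item=13
  running=26, ix=9, item=9

Final answer: 26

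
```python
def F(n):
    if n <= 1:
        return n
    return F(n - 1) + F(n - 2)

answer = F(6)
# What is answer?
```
Call trace (a repeated sub-call is expanded the first time; later identical calls just restate its return value):
F(n=6)
  F(n=5)
    F(n=4)
      F(n=3)
        F(n=2)
          F(n=1)
          -> return 1
          F(n=0)
          -> return 0
        -> return 1
        F(n=1)
        -> return 1
      -> return 2
      F(n=2) -> return 1  (same call as traced above)
    -> return 3
    F(n=3) -> return 2  (same call as traced above)
  -> return 5
  F(n=4) -> return 3  (same call as traced above)
-> return 8

Final answer: 8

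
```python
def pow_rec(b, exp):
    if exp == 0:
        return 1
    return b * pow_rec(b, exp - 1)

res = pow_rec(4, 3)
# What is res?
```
Call trace:
pow_rec(b=4, exp=3)
  pow_rec(b=4, exp=2)
    pow_rec(b=4, exp=1)
      pow_rec(b=4, exp=0)
      -> return 1
    -> return 4
  -> return 16
-> return 64

Final answer: 64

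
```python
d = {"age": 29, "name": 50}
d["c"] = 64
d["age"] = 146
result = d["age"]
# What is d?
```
Trace:
  d={'age': 29, 'name': 50}
  d={'age': 29, 'name': 50, 'c': 64}
  d={'age': 146, 'name': 50, 'c': 64}
  d={'age': 146, 'name': 50, 'c': 64}, result=146

Final answer: {'age': 146, 'name': 50, 'c': 64}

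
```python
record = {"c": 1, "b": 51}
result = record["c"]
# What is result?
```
Trace:
  record={'c': 1, 'b': 51}
  record={'c': 1, 'b': 51}, result=1

Final answer: 1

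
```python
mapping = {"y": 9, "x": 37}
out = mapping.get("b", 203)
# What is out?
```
Trace:
  mapping={'y': 9, 'x': 37}
  mapping={'y': 9, 'x': 37}, out=203

Final answer: 203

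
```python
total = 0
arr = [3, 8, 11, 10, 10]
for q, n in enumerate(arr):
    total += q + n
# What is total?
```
Trace:
  total=0
  total=3, q=0, n=3
  total=12, q=1, n=8
  total=25, q=2, n=11
  total=38, q=3, n=10
  total=52, q=4, n=10

Final answer: 52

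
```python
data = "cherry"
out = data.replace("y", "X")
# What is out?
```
Trace:
  data='cherry'
  data='cherry', out='cherrX'

Final answer: 'cherrX'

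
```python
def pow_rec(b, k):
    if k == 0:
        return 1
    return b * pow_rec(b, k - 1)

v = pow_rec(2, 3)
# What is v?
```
Call trace:
pow_rec(b=2, k=3)
  pow_rec(b=2, k=2)
    pow_rec(b=2, k=1)
      pow_rec(b=2, k=0)
      -> return 1
    -> return 2
  -> return 4
-> return 8

Final answer: 8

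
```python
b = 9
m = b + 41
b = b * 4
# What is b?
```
Trace:
  b=9
  b=9, m=50
  b=36, m=50

Final answer: 36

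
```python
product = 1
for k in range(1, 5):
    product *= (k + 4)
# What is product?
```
Trace:
  product=1
  product=5, k=1
  product=30, k=2
  product=210, k=3
  product=1680, k=4

Final answer: 1680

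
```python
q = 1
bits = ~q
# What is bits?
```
Trace:
  q=1
  q=1, bits=-2

Final answer: -2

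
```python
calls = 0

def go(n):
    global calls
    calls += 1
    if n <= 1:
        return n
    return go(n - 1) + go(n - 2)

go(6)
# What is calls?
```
Call trace (a repeated sub-call is expanded the first time; later identical calls just restate its return value):
go(n=6)
  go(n=5)
    go(n=4)
      go(n=3)
        go(n=2)
          go(n=1)
          -> return 1
          go(n=0)
          -> return 0
        -> return 1
        go(n=1)
        -> return 1
      -> return 2
      go(n=2) -> return 1  (same call as traced above)
    -> return 3
    go(n=3) -> return 2  (same call as traced above)
  -> return 5
  go(n=4) -> return 3  (same call as traced above)
-> return 8

calls is incremented once per call, so count the calls in each subtree. Let C(n) = number of calls made by go(n).
C(0) = C(1) = 1 (base case, no recursion); C(n) = 1 + C(n - 1) + C(n - 2) otherwise.
C(2) = 1 + C(1) + C(0) = 1 + 1 + 1 = 3
C(3) = 1 + C(2) + C(1) = 1 + 3 + 1 = 5
C(4) = 1 + C(3) + C(2) = 1 + 5 + 3 = 9
C(5) = 1 + C(4) + C(3) = 1 + 9 + 5 = 15
C(6) = 1 + C(5) + C(4) = 1 + 15 + 9 = 25
calls = C(6) = 25

Final answer: 25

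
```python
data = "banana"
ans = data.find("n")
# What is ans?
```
Trace:
  data='banana'
  data='banana', ans=2

Final answer: 2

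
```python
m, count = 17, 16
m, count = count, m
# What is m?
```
Trace:
  m=17, count=16
  m=16, count=17

Final answer: 16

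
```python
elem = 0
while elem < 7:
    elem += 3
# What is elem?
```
Trace:
  elem=0
  elem=3
  elem=6
  elem=9

Final answer: 9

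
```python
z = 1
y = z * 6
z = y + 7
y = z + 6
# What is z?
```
Trace:
  z=1
  z=1, y=6
  z=13, y=6
  z=13, y=19

Final answer: 13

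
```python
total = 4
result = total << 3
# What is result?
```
Trace:
  total=4
  total=4, result=32

Final answer: 32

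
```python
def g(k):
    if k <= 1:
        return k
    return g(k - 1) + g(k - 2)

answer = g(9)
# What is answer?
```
Call trace (a repeated sub-call is expanded the first time; later identical calls just restate its return value):
g(k=9)
  g(k=8)
    g(k=7)
      g(k=6)
        g(k=5)
          g(k=4)
            g(k=3)
              g(k=2)
                g(k=1)
                -> return 1
                g(k=0)
                -> return 0
              -> return 1
              g(k=1)
              -> return 1
            -> return 2
            g(k=2) -> return 1  (same call as traced above)
          -> return 3
          g(k=3) -> return 2  (same call as traced above)
        -> return 5
        g(k=4) -> return 3  (same call as traced above)
      -> return 8
      g(k=5) -> return 5  (same call as traced above)
    -> return 13
    g(k=6) -> return 8  (same call as traced above)
  -> return 21
  g(k=7) -> return 13  (same call as traced above)
-> return 34

Final answer: 34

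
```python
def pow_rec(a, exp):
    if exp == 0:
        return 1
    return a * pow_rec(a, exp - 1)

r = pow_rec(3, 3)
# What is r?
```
Call trace:
pow_rec(a=3, exp=3)
  pow_rec(a=3, exp=2)
    pow_rec(a=3, exp=1)
      pow_rec(a=3, exp=0)
      -> return 1
    -> return 3
  -> return 9
-> return 27

Final answer: 27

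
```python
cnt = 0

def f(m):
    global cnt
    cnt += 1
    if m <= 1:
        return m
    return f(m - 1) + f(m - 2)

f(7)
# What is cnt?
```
Call trace (a repeated sub-call is expanded the first time; later identical calls just restate its return value):
f(m=7)
  f(m=6)
    f(m=5)
      f(m=4)
        f(m=3)
          f(m=2)
            f(m=1)
            -> return 1
            f(m=0)
            -> return 0
          -> return 1
          f(m=1)
          -> return 1
        -> return 2
        f(m=2) -> return 1  (same call as traced above)
      -> return 3
      f(m=3) -> return 2  (same call as traced above)
    -> return 5
    f(m=4) -> return 3  (same call as traced above)
  -> return 8
  f(m=5) -> return 5  (same call as traced above)
-> return 13

cnt is incremented once per call, so count the calls in each subtree. Let C(m) = number of calls made by f(m).
C(0) = C(1) = 1 (base case, no recursion); C(m) = 1 + C(m - 1) + C(m - 2) otherwise.
C(2) = 1 + C(1) + C(0) = 1 + 1 + 1 = 3
C(3) = 1 + C(2) + C(1) = 1 + 3 + 1 = 5
C(4) = 1 + C(3) + C(2) = 1 + 5 + 3 = 9
C(5) = 1 + C(4) + C(3) = 1 + 9 + 5 = 15
C(6) = 1 + C(5) + C(4) = 1 + 15 + 9 = 25
C(7) = 1 + C(6) + C(5) = 1 + 25 + 15 = 41
cnt = C(7) = 41

Final answer: 41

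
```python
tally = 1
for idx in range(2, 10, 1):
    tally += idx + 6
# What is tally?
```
Trace:
  tally=1
  tally=9, idx=2
  tally=18, idx=3
  tally=28, idx=4
  tally=39, idx=5
  tally=51, idx=6
  tally=64, idx=7
  tally=78, idx=8
  tally=93, idx=9

Final answer: 93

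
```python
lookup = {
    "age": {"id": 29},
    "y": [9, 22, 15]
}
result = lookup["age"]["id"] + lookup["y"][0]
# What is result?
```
Trace:
  lookup={'age': {'id': 29}, 'y': [9, 22, 15]}
  lookup={'age': {'id': 29}, 'y': [9, 22, 15]}, result=38

Final answer: 38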